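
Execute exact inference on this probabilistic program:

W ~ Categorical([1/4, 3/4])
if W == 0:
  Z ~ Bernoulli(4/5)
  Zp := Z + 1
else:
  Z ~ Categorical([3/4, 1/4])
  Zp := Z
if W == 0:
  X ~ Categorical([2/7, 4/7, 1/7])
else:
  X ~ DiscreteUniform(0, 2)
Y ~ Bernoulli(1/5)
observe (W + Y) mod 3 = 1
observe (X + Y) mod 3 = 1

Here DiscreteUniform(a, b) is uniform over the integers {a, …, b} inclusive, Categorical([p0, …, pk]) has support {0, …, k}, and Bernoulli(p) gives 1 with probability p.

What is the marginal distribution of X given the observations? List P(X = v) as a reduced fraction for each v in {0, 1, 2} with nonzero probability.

P(X=0) = 1/15, P(X=1) = 14/15

Enumerate traces; 4 have nonzero weight after conditioning:
  (W=0, Z=0, X=0, Y=1) weight 1/350
  (W=0, Z=1, X=0, Y=1) weight 2/175
  (W=1, Z=0, X=1, Y=0) weight 3/20
  (W=1, Z=1, X=1, Y=0) weight 1/20
Group by X:
  weight(X=0) = 1/70
  weight(X=1) = 1/5
Total weight = 1/70 + 1/5 = 3/14
P(X=0 | obs) = 1/70 / 3/14 = 1/15
P(X=1 | obs) = 1/5 / 3/14 = 14/15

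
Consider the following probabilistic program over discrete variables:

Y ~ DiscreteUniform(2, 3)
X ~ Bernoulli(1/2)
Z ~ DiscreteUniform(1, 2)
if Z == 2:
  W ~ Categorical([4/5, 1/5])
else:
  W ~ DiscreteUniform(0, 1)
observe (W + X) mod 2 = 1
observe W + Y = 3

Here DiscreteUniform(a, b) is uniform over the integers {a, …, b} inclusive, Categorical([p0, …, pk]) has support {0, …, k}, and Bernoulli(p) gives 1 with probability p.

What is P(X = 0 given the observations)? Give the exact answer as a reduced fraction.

P(X = 0 | obs) = 7/20

Enumerate traces; 4 have nonzero weight after conditioning:
  (Y=2, X=0, Z=1, W=1) weight 1/16
  (Y=2, X=0, Z=2, W=1) weight 1/40
  (Y=3, X=1, Z=1, W=0) weight 1/16
  (Y=3, X=1, Z=2, W=0) weight 1/10
Group by X:
  weight(X=0) = 7/80
  weight(X=1) = 13/80
Total weight = 7/80 + 13/80 = 1/4
P(X=0 | obs) = 7/80 / 1/4 = 7/20
P(X=1 | obs) = 13/80 / 1/4 = 13/20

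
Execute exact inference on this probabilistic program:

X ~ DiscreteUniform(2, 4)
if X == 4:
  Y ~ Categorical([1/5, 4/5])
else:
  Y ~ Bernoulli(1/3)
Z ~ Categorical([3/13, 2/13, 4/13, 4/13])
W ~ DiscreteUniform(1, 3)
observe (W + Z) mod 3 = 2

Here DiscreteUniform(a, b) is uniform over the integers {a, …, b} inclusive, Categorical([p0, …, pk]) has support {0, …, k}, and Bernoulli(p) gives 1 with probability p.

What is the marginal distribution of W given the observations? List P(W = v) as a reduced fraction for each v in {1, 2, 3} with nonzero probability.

Enumerate traces; 24 have nonzero weight after conditioning:
  (X=2, Y=0, Z=0, W=2) weight 2/117
  (X=2, Y=0, Z=1, W=1) weight 4/351
  (X=2, Y=0, Z=2, W=3) weight 8/351
  (X=2, Y=0, Z=3, W=2) weight 8/351
  (X=2, Y=1, Z=0, W=2) weight 1/117
  (X=2, Y=1, Z=1, W=1) weight 2/351
  (X=2, Y=1, Z=2, W=3) weight 4/351
  (X=2, Y=1, Z=3, W=2) weight 4/351
  … 16 more
Group by W:
  weight(W=1) = 2/39
  weight(W=2) = 7/39
  weight(W=3) = 4/39
Total weight = 2/39 + 7/39 + 4/39 = 1/3
P(W=1 | obs) = 2/39 / 1/3 = 2/13
P(W=2 | obs) = 7/39 / 1/3 = 7/13
P(W=3 | obs) = 4/39 / 1/3 = 4/13

P(W=1) = 2/13, P(W=2) = 7/13, P(W=3) = 4/13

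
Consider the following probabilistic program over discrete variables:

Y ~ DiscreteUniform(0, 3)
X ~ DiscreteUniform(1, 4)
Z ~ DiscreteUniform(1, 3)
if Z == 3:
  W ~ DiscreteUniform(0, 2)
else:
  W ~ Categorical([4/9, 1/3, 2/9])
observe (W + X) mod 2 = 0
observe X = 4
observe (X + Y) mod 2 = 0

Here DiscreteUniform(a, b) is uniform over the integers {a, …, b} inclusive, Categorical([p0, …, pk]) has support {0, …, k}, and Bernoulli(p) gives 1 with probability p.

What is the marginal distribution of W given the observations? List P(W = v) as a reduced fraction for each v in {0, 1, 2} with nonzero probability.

P(W=0) = 11/18, P(W=2) = 7/18

Enumerate traces; 12 have nonzero weight after conditioning:
  (Y=0, X=4, Z=1, W=0) weight 1/108
  (Y=0, X=4, Z=1, W=2) weight 1/216
  (Y=0, X=4, Z=2, W=0) weight 1/108
  (Y=0, X=4, Z=2, W=2) weight 1/216
  (Y=0, X=4, Z=3, W=0) weight 1/144
  (Y=0, X=4, Z=3, W=2) weight 1/144
  (Y=2, X=4, Z=1, W=0) weight 1/108
  (Y=2, X=4, Z=1, W=2) weight 1/216
  … 4 more
Group by W:
  weight(W=0) = 11/216
  weight(W=2) = 7/216
Total weight = 11/216 + 7/216 = 1/12
P(W=0 | obs) = 11/216 / 1/12 = 11/18
P(W=2 | obs) = 7/216 / 1/12 = 7/18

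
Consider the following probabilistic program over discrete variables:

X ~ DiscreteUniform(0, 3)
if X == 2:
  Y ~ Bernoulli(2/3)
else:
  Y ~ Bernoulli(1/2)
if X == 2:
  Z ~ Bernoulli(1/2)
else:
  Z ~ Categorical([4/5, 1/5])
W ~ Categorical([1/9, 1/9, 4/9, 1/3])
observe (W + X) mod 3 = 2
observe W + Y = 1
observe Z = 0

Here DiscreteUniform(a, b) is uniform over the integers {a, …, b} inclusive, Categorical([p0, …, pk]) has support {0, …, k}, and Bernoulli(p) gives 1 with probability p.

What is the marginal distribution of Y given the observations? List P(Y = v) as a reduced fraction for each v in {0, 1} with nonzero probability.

P(Y=0) = 6/11, P(Y=1) = 5/11

Enumerate traces; 2 have nonzero weight after conditioning:
  (X=1, Y=0, Z=0, W=1) weight 1/90
  (X=2, Y=1, Z=0, W=0) weight 1/108
Group by Y:
  weight(Y=0) = 1/90
  weight(Y=1) = 1/108
Total weight = 1/90 + 1/108 = 11/540
P(Y=0 | obs) = 1/90 / 11/540 = 6/11
P(Y=1 | obs) = 1/108 / 11/540 = 5/11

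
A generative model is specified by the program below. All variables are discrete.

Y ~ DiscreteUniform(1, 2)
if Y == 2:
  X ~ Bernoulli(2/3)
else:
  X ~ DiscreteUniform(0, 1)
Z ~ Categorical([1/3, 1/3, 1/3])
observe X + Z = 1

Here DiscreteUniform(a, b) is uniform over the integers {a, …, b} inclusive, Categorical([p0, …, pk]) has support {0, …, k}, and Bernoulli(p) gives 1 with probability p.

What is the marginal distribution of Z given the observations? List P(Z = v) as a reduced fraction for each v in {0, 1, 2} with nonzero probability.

P(Z=0) = 7/12, P(Z=1) = 5/12

Enumerate traces; 4 have nonzero weight after conditioning:
  (Y=1, X=0, Z=1) weight 1/12
  (Y=1, X=1, Z=0) weight 1/12
  (Y=2, X=0, Z=1) weight 1/18
  (Y=2, X=1, Z=0) weight 1/9
Group by Z:
  weight(Z=0) = 7/36
  weight(Z=1) = 5/36
Total weight = 7/36 + 5/36 = 1/3
P(Z=0 | obs) = 7/36 / 1/3 = 7/12
P(Z=1 | obs) = 5/36 / 1/3 = 5/12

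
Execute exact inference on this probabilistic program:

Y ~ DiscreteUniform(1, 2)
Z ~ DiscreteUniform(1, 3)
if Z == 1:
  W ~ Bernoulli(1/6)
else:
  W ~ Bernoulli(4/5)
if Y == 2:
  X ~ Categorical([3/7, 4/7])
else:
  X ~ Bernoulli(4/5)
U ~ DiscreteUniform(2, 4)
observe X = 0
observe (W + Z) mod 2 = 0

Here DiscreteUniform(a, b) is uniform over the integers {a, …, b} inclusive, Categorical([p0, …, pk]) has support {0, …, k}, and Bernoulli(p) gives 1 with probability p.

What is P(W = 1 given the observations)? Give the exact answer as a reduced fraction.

Enumerate traces; 18 have nonzero weight after conditioning:
  (Y=1, Z=1, W=1, X=0, U=2) weight 1/540
  (Y=1, Z=1, W=1, X=0, U=3) weight 1/540
  (Y=1, Z=1, W=1, X=0, U=4) weight 1/540
  (Y=1, Z=2, W=0, X=0, U=2) weight 1/450
  (Y=1, Z=2, W=0, X=0, U=3) weight 1/450
  (Y=1, Z=2, W=0, X=0, U=4) weight 1/450
  (Y=1, Z=3, W=1, X=0, U=2) weight 2/225
  (Y=1, Z=3, W=1, X=0, U=3) weight 2/225
  … 10 more
Group by W:
  weight(W=0) = 11/525
  weight(W=1) = 319/3150
Total weight = 11/525 + 319/3150 = 11/90
P(W=0 | obs) = 11/525 / 11/90 = 6/35
P(W=1 | obs) = 319/3150 / 11/90 = 29/35

P(W = 1 | obs) = 29/35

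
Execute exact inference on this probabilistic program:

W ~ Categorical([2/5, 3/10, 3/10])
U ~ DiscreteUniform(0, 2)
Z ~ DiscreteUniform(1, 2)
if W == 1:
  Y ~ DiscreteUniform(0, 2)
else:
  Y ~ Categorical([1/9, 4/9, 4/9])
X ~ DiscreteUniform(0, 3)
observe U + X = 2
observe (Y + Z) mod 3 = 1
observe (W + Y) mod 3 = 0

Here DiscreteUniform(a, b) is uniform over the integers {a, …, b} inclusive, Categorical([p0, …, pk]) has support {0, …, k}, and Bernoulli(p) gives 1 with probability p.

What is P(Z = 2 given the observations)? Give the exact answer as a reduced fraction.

P(Z = 2 | obs) = 9/13

Enumerate traces; 6 have nonzero weight after conditioning:
  (W=0, U=0, Z=1, Y=0, X=2) weight 1/540
  (W=0, U=1, Z=1, Y=0, X=1) weight 1/540
  (W=0, U=2, Z=1, Y=0, X=0) weight 1/540
  (W=1, U=0, Z=2, Y=2, X=2) weight 1/240
  (W=1, U=1, Z=2, Y=2, X=1) weight 1/240
  (W=1, U=2, Z=2, Y=2, X=0) weight 1/240
Group by Z:
  weight(Z=1) = 1/180
  weight(Z=2) = 1/80
Total weight = 1/180 + 1/80 = 13/720
P(Z=1 | obs) = 1/180 / 13/720 = 4/13
P(Z=2 | obs) = 1/80 / 13/720 = 9/13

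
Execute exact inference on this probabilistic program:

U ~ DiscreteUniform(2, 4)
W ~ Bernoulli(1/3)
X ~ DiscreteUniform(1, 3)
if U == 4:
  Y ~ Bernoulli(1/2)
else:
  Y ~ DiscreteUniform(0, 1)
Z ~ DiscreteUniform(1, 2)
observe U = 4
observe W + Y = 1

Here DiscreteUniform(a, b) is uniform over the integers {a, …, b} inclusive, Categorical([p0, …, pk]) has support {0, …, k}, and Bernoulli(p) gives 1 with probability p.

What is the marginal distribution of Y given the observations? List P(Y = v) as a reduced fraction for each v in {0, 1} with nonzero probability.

Enumerate traces; 12 have nonzero weight after conditioning:
  (U=4, W=0, X=1, Y=1, Z=1) weight 1/54
  (U=4, W=0, X=1, Y=1, Z=2) weight 1/54
  (U=4, W=0, X=2, Y=1, Z=1) weight 1/54
  (U=4, W=0, X=2, Y=1, Z=2) weight 1/54
  (U=4, W=0, X=3, Y=1, Z=1) weight 1/54
  (U=4, W=0, X=3, Y=1, Z=2) weight 1/54
  (U=4, W=1, X=1, Y=0, Z=1) weight 1/108
  (U=4, W=1, X=1, Y=0, Z=2) weight 1/108
  … 4 more
Group by Y:
  weight(Y=0) = 1/18
  weight(Y=1) = 1/9
Total weight = 1/18 + 1/9 = 1/6
P(Y=0 | obs) = 1/18 / 1/6 = 1/3
P(Y=1 | obs) = 1/9 / 1/6 = 2/3

P(Y=0) = 1/3, P(Y=1) = 2/3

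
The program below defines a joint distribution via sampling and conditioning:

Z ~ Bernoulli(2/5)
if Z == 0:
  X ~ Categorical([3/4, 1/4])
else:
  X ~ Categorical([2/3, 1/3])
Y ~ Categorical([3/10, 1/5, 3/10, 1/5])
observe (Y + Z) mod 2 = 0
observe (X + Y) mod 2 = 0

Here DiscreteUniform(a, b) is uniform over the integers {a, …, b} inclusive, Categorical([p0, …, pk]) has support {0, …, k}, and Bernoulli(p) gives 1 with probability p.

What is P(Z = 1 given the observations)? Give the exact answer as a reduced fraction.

Enumerate traces; 4 have nonzero weight after conditioning:
  (Z=0, X=0, Y=0) weight 27/200
  (Z=0, X=0, Y=2) weight 27/200
  (Z=1, X=1, Y=1) weight 2/75
  (Z=1, X=1, Y=3) weight 2/75
Group by Z:
  weight(Z=0) = 27/100
  weight(Z=1) = 4/75
Total weight = 27/100 + 4/75 = 97/300
P(Z=0 | obs) = 27/100 / 97/300 = 81/97
P(Z=1 | obs) = 4/75 / 97/300 = 16/97

P(Z = 1 | obs) = 16/97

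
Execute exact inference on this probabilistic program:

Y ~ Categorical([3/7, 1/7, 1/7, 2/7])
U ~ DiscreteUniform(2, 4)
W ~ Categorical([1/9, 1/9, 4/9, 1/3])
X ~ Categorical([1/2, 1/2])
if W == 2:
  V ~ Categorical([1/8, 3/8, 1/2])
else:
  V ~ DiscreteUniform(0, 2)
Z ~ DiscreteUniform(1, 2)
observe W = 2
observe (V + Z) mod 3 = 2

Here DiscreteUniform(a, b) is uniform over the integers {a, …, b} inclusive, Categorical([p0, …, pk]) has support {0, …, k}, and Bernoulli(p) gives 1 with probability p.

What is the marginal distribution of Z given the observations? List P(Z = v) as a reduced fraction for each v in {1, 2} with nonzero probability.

Enumerate traces; 48 have nonzero weight after conditioning:
  (Y=0, U=2, W=2, X=0, V=0, Z=2) weight 1/504
  (Y=0, U=2, W=2, X=0, V=1, Z=1) weight 1/168
  (Y=0, U=2, W=2, X=1, V=0, Z=2) weight 1/504
  (Y=0, U=2, W=2, X=1, V=1, Z=1) weight 1/168
  (Y=0, U=3, W=2, X=0, V=0, Z=2) weight 1/504
  (Y=0, U=3, W=2, X=0, V=1, Z=1) weight 1/168
  (Y=0, U=3, W=2, X=1, V=0, Z=2) weight 1/504
  (Y=0, U=3, W=2, X=1, V=1, Z=1) weight 1/168
  … 40 more
Group by Z:
  weight(Z=1) = 1/12
  weight(Z=2) = 1/36
Total weight = 1/12 + 1/36 = 1/9
P(Z=1 | obs) = 1/12 / 1/9 = 3/4
P(Z=2 | obs) = 1/36 / 1/9 = 1/4

P(Z=1) = 3/4, P(Z=2) = 1/4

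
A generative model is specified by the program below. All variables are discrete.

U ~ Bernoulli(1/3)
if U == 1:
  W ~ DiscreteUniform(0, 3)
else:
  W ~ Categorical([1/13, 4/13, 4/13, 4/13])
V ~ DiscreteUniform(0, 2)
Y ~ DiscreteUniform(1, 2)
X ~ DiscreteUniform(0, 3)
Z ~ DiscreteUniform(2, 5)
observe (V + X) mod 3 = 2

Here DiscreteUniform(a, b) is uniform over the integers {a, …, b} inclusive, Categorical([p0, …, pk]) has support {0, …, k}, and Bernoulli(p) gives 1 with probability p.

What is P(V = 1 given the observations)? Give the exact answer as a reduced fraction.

P(V = 1 | obs) = 1/4

Enumerate traces; 256 have nonzero weight after conditioning:
  (U=0, W=0, V=0, Y=1, X=2, Z=2) weight 1/1872
  (U=0, W=0, V=0, Y=1, X=2, Z=3) weight 1/1872
  (U=0, W=0, V=0, Y=1, X=2, Z=4) weight 1/1872
  (U=0, W=0, V=0, Y=1, X=2, Z=5) weight 1/1872
  (U=0, W=0, V=0, Y=2, X=2, Z=2) weight 1/1872
  (U=0, W=0, V=0, Y=2, X=2, Z=3) weight 1/1872
  (U=0, W=0, V=0, Y=2, X=2, Z=4) weight 1/1872
  (U=0, W=0, V=0, Y=2, X=2, Z=5) weight 1/1872
  (U=0, W=0, V=1, Y=1, X=1, Z=2) weight 1/1872
  (U=0, W=0, V=2, Y=1, X=0, Z=2) weight 1/1872
  … 246 more
Group by V:
  weight(V=0) = 1/12
  weight(V=1) = 1/12
  weight(V=2) = 1/6
Total weight = 1/12 + 1/12 + 1/6 = 1/3
P(V=0 | obs) = 1/12 / 1/3 = 1/4
P(V=1 | obs) = 1/12 / 1/3 = 1/4
P(V=2 | obs) = 1/6 / 1/3 = 1/2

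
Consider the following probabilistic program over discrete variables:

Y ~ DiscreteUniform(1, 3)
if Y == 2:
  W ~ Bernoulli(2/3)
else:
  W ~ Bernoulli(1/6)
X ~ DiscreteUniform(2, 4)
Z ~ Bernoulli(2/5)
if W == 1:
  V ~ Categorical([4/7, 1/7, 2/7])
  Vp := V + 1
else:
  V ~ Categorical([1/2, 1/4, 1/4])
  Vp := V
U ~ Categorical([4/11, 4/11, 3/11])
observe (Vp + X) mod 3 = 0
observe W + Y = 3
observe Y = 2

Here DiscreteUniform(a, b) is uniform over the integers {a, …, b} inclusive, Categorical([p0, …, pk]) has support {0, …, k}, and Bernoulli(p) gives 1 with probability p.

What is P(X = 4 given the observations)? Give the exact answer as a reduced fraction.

Enumerate traces; 18 have nonzero weight after conditioning:
  (Y=2, W=1, X=2, Z=0, V=0, U=0) weight 32/3465
  (Y=2, W=1, X=2, Z=0, V=0, U=1) weight 32/3465
  (Y=2, W=1, X=2, Z=0, V=0, U=2) weight 8/1155
  (Y=2, W=1, X=2, Z=1, V=0, U=0) weight 64/10395
  (Y=2, W=1, X=2, Z=1, V=0, U=1) weight 64/10395
  (Y=2, W=1, X=2, Z=1, V=0, U=2) weight 16/3465
  (Y=2, W=1, X=3, Z=0, V=2, U=0) weight 16/3465
  (Y=2, W=1, X=3, Z=0, V=2, U=1) weight 16/3465
  (Y=2, W=1, X=4, Z=0, V=1, U=0) weight 8/3465
  … 9 more
Group by X:
  weight(X=2) = 8/189
  weight(X=3) = 4/189
  weight(X=4) = 2/189
Total weight = 8/189 + 4/189 + 2/189 = 2/27
P(X=2 | obs) = 8/189 / 2/27 = 4/7
P(X=3 | obs) = 4/189 / 2/27 = 2/7
P(X=4 | obs) = 2/189 / 2/27 = 1/7

P(X = 4 | obs) = 1/7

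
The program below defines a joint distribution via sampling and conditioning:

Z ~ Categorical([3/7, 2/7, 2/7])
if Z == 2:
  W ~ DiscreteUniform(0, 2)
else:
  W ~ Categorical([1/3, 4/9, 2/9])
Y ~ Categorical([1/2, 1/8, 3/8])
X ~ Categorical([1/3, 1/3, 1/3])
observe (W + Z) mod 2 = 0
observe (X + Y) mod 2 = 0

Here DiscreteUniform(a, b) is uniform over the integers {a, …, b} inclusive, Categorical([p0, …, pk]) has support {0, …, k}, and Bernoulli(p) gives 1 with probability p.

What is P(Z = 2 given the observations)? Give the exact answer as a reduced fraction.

Enumerate traces; 25 have nonzero weight after conditioning:
  (Z=0, W=0, Y=0, X=0) weight 1/42
  (Z=0, W=0, Y=0, X=2) weight 1/42
  (Z=0, W=0, Y=1, X=1) weight 1/168
  (Z=0, W=0, Y=2, X=0) weight 1/56
  (Z=0, W=0, Y=2, X=2) weight 1/56
  (Z=0, W=2, Y=0, X=0) weight 1/63
  (Z=0, W=2, Y=0, X=2) weight 1/63
  (Z=0, W=2, Y=1, X=1) weight 1/252
  (Z=1, W=1, Y=0, X=0) weight 4/189
  (Z=2, W=0, Y=0, X=0) weight 1/63
  … 15 more
Group by Z:
  weight(Z=0) = 25/168
  weight(Z=1) = 5/63
  weight(Z=2) = 5/42
Total weight = 25/168 + 5/63 + 5/42 = 25/72
P(Z=0 | obs) = 25/168 / 25/72 = 3/7
P(Z=1 | obs) = 5/63 / 25/72 = 8/35
P(Z=2 | obs) = 5/42 / 25/72 = 12/35

P(Z = 2 | obs) = 12/35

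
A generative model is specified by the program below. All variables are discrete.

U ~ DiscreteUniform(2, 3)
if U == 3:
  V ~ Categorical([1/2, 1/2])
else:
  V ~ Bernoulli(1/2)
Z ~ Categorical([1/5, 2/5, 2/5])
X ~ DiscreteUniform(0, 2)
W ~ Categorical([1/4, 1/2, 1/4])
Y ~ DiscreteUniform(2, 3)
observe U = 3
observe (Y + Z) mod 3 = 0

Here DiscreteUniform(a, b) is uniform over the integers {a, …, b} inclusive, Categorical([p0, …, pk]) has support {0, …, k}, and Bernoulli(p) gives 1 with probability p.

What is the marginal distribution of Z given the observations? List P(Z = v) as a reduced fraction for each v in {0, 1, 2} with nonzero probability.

P(Z=0) = 1/3, P(Z=1) = 2/3

Enumerate traces; 36 have nonzero weight after conditioning:
  (U=3, V=0, Z=0, X=0, W=0, Y=3) weight 1/480
  (U=3, V=0, Z=0, X=0, W=1, Y=3) weight 1/240
  (U=3, V=0, Z=0, X=0, W=2, Y=3) weight 1/480
  (U=3, V=0, Z=0, X=1, W=0, Y=3) weight 1/480
  (U=3, V=0, Z=0, X=1, W=1, Y=3) weight 1/240
  (U=3, V=0, Z=0, X=1, W=2, Y=3) weight 1/480
  (U=3, V=0, Z=0, X=2, W=0, Y=3) weight 1/480
  (U=3, V=0, Z=0, X=2, W=1, Y=3) weight 1/240
  (U=3, V=0, Z=1, X=0, W=0, Y=2) weight 1/240
  … 27 more
Group by Z:
  weight(Z=0) = 1/20
  weight(Z=1) = 1/10
Total weight = 1/20 + 1/10 = 3/20
P(Z=0 | obs) = 1/20 / 3/20 = 1/3
P(Z=1 | obs) = 1/10 / 3/20 = 2/3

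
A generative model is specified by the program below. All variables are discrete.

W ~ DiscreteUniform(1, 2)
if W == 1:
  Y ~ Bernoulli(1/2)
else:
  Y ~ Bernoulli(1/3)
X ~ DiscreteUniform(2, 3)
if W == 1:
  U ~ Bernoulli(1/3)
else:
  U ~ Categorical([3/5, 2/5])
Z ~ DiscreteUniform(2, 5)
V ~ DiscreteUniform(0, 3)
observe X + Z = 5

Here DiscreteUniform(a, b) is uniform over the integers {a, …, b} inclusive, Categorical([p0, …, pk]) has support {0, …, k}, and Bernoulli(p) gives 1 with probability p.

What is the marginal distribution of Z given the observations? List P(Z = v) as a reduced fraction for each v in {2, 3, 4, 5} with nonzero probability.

Enumerate traces; 64 have nonzero weight after conditioning:
  (W=1, Y=0, X=2, U=0, Z=3, V=0) weight 1/192
  (W=1, Y=0, X=2, U=0, Z=3, V=1) weight 1/192
  (W=1, Y=0, X=2, U=0, Z=3, V=2) weight 1/192
  (W=1, Y=0, X=2, U=0, Z=3, V=3) weight 1/192
  (W=1, Y=0, X=2, U=1, Z=3, V=0) weight 1/384
  (W=1, Y=0, X=2, U=1, Z=3, V=1) weight 1/384
  (W=1, Y=0, X=2, U=1, Z=3, V=2) weight 1/384
  (W=1, Y=0, X=2, U=1, Z=3, V=3) weight 1/384
  (W=1, Y=0, X=3, U=0, Z=2, V=0) weight 1/192
  … 55 more
Group by Z:
  weight(Z=2) = 1/8
  weight(Z=3) = 1/8
Total weight = 1/8 + 1/8 = 1/4
P(Z=2 | obs) = 1/8 / 1/4 = 1/2
P(Z=3 | obs) = 1/8 / 1/4 = 1/2

P(Z=2) = 1/2, P(Z=3) = 1/2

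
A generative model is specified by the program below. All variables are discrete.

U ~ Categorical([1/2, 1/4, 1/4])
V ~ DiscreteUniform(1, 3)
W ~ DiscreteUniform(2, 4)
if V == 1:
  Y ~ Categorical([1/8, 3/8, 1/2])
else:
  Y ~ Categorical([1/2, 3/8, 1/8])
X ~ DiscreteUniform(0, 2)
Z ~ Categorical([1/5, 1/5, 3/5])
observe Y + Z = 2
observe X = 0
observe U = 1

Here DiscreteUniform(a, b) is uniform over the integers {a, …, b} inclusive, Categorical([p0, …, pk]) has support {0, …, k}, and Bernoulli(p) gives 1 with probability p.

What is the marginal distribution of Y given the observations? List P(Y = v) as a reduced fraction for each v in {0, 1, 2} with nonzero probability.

P(Y=0) = 9/14, P(Y=1) = 3/14, P(Y=2) = 1/7

Enumerate traces; 27 have nonzero weight after conditioning:
  (U=1, V=1, W=2, Y=0, X=0, Z=2) weight 1/1440
  (U=1, V=1, W=2, Y=1, X=0, Z=1) weight 1/1440
  (U=1, V=1, W=2, Y=2, X=0, Z=0) weight 1/1080
  (U=1, V=1, W=3, Y=0, X=0, Z=2) weight 1/1440
  (U=1, V=1, W=3, Y=1, X=0, Z=1) weight 1/1440
  (U=1, V=1, W=3, Y=2, X=0, Z=0) weight 1/1080
  (U=1, V=1, W=4, Y=0, X=0, Z=2) weight 1/1440
  (U=1, V=1, W=4, Y=1, X=0, Z=1) weight 1/1440
  … 19 more
Group by Y:
  weight(Y=0) = 3/160
  weight(Y=1) = 1/160
  weight(Y=2) = 1/240
Total weight = 3/160 + 1/160 + 1/240 = 7/240
P(Y=0 | obs) = 3/160 / 7/240 = 9/14
P(Y=1 | obs) = 1/160 / 7/240 = 3/14
P(Y=2 | obs) = 1/240 / 7/240 = 1/7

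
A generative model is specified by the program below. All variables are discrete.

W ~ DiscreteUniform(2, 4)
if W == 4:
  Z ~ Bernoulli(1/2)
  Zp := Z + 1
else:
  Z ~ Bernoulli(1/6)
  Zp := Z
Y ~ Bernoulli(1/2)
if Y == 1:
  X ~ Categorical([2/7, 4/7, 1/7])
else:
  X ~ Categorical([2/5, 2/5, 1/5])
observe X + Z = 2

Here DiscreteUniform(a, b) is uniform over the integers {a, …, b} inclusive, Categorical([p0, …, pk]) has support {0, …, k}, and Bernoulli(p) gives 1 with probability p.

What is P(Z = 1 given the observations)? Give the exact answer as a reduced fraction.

P(Z = 1 | obs) = 85/163

Enumerate traces; 12 have nonzero weight after conditioning:
  (W=2, Z=0, Y=0, X=2) weight 1/36
  (W=2, Z=0, Y=1, X=2) weight 5/252
  (W=2, Z=1, Y=0, X=1) weight 1/90
  (W=2, Z=1, Y=1, X=1) weight 1/63
  (W=3, Z=0, Y=0, X=2) weight 1/36
  (W=3, Z=0, Y=1, X=2) weight 5/252
  (W=3, Z=1, Y=0, X=1) weight 1/90
  (W=3, Z=1, Y=1, X=1) weight 1/63
  … 4 more
Group by Z:
  weight(Z=0) = 13/105
  weight(Z=1) = 17/126
Total weight = 13/105 + 17/126 = 163/630
P(Z=0 | obs) = 13/105 / 163/630 = 78/163
P(Z=1 | obs) = 17/126 / 163/630 = 85/163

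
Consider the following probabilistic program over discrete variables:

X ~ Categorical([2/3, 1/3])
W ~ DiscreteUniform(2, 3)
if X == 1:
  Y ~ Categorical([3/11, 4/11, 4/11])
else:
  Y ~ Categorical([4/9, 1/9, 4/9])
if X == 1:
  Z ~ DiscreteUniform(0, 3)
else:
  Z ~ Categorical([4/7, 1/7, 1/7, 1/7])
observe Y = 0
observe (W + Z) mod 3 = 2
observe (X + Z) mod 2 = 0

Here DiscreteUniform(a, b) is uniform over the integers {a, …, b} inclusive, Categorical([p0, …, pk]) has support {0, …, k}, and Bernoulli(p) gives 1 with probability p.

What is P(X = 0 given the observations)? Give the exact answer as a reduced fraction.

P(X = 0 | obs) = 1760/1949

Enumerate traces; 3 have nonzero weight after conditioning:
  (X=0, W=2, Y=0, Z=0) weight 16/189
  (X=0, W=3, Y=0, Z=2) weight 4/189
  (X=1, W=2, Y=0, Z=3) weight 1/88
Group by X:
  weight(X=0) = 20/189
  weight(X=1) = 1/88
Total weight = 20/189 + 1/88 = 1949/16632
P(X=0 | obs) = 20/189 / 1949/16632 = 1760/1949
P(X=1 | obs) = 1/88 / 1949/16632 = 189/1949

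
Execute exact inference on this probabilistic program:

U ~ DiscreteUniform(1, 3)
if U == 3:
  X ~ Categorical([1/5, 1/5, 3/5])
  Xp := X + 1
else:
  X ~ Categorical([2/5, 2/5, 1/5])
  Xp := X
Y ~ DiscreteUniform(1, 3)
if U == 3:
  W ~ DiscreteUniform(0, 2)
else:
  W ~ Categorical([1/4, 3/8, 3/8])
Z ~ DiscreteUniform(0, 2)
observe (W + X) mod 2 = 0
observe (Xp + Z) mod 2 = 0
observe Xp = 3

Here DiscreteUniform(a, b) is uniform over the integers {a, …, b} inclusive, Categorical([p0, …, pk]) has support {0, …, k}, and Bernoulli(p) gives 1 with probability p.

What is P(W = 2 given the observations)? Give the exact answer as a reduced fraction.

P(W = 2 | obs) = 1/2

Enumerate traces; 6 have nonzero weight after conditioning:
  (U=3, X=2, Y=1, W=0, Z=1) weight 1/135
  (U=3, X=2, Y=1, W=2, Z=1) weight 1/135
  (U=3, X=2, Y=2, W=0, Z=1) weight 1/135
  (U=3, X=2, Y=2, W=2, Z=1) weight 1/135
  (U=3, X=2, Y=3, W=0, Z=1) weight 1/135
  (U=3, X=2, Y=3, W=2, Z=1) weight 1/135
Group by W:
  weight(W=0) = 1/45
  weight(W=2) = 1/45
Total weight = 1/45 + 1/45 = 2/45
P(W=0 | obs) = 1/45 / 2/45 = 1/2
P(W=2 | obs) = 1/45 / 2/45 = 1/2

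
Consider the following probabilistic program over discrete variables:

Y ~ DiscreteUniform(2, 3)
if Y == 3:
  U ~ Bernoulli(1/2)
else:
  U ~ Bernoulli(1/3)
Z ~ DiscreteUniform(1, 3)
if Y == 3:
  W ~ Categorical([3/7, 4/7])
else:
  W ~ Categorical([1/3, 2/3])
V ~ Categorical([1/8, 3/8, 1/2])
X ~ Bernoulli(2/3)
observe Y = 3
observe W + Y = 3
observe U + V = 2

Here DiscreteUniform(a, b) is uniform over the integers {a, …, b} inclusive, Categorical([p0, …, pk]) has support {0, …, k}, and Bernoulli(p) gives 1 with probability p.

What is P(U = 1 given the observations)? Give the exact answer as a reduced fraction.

Enumerate traces; 12 have nonzero weight after conditioning:
  (Y=3, U=0, Z=1, W=0, V=2, X=0) weight 1/168
  (Y=3, U=0, Z=1, W=0, V=2, X=1) weight 1/84
  (Y=3, U=0, Z=2, W=0, V=2, X=0) weight 1/168
  (Y=3, U=0, Z=2, W=0, V=2, X=1) weight 1/84
  (Y=3, U=0, Z=3, W=0, V=2, X=0) weight 1/168
  (Y=3, U=0, Z=3, W=0, V=2, X=1) weight 1/84
  (Y=3, U=1, Z=1, W=0, V=1, X=0) weight 1/224
  (Y=3, U=1, Z=1, W=0, V=1, X=1) weight 1/112
  … 4 more
Group by U:
  weight(U=0) = 3/56
  weight(U=1) = 9/224
Total weight = 3/56 + 9/224 = 3/32
P(U=0 | obs) = 3/56 / 3/32 = 4/7
P(U=1 | obs) = 9/224 / 3/32 = 3/7

P(U = 1 | obs) = 3/7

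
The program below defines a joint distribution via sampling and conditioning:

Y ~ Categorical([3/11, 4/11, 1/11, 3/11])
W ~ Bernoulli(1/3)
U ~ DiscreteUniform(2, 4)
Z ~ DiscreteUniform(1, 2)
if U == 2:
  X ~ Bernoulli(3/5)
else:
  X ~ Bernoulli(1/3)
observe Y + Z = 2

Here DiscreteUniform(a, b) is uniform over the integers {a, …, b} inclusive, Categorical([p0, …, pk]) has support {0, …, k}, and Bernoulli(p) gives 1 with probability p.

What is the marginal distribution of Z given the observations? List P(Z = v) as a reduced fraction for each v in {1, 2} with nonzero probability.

P(Z=1) = 4/7, P(Z=2) = 3/7

Enumerate traces; 24 have nonzero weight after conditioning:
  (Y=0, W=0, U=2, Z=2, X=0) weight 2/165
  (Y=0, W=0, U=2, Z=2, X=1) weight 1/55
  (Y=0, W=0, U=3, Z=2, X=0) weight 2/99
  (Y=0, W=0, U=3, Z=2, X=1) weight 1/99
  (Y=0, W=0, U=4, Z=2, X=0) weight 2/99
  (Y=0, W=0, U=4, Z=2, X=1) weight 1/99
  (Y=0, W=1, U=2, Z=2, X=0) weight 1/165
  (Y=0, W=1, U=2, Z=2, X=1) weight 1/110
  (Y=1, W=0, U=2, Z=1, X=0) weight 8/495
  … 15 more
Group by Z:
  weight(Z=1) = 2/11
  weight(Z=2) = 3/22
Total weight = 2/11 + 3/22 = 7/22
P(Z=1 | obs) = 2/11 / 7/22 = 4/7
P(Z=2 | obs) = 3/22 / 7/22 = 3/7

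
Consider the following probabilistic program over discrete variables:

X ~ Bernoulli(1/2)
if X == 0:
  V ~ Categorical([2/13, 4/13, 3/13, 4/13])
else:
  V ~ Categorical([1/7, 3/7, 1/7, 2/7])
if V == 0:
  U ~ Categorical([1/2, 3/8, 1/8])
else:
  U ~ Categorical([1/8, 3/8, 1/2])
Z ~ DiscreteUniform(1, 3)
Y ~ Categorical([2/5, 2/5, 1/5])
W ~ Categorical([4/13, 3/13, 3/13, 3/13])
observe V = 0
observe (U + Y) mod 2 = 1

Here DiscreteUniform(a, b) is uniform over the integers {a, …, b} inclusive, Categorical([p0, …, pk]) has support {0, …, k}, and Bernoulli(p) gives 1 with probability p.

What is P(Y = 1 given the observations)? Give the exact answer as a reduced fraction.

P(Y = 1 | obs) = 10/19

Enumerate traces; 96 have nonzero weight after conditioning:
  (X=0, V=0, U=0, Z=1, Y=1, W=0) weight 4/2535
  (X=0, V=0, U=0, Z=1, Y=1, W=1) weight 1/845
  (X=0, V=0, U=0, Z=1, Y=1, W=2) weight 1/845
  (X=0, V=0, U=0, Z=1, Y=1, W=3) weight 1/845
  (X=0, V=0, U=0, Z=2, Y=1, W=0) weight 4/2535
  (X=0, V=0, U=0, Z=2, Y=1, W=1) weight 1/845
  (X=0, V=0, U=0, Z=2, Y=1, W=2) weight 1/845
  (X=0, V=0, U=0, Z=2, Y=1, W=3) weight 1/845
  (X=0, V=0, U=1, Z=1, Y=0, W=0) weight 1/845
  (X=0, V=0, U=1, Z=1, Y=2, W=0) weight 1/1690
  … 86 more
Group by Y:
  weight(Y=0) = 81/3640
  weight(Y=1) = 27/728
  weight(Y=2) = 81/7280
Total weight = 81/3640 + 27/728 + 81/7280 = 513/7280
P(Y=0 | obs) = 81/3640 / 513/7280 = 6/19
P(Y=1 | obs) = 27/728 / 513/7280 = 10/19
P(Y=2 | obs) = 81/7280 / 513/7280 = 3/19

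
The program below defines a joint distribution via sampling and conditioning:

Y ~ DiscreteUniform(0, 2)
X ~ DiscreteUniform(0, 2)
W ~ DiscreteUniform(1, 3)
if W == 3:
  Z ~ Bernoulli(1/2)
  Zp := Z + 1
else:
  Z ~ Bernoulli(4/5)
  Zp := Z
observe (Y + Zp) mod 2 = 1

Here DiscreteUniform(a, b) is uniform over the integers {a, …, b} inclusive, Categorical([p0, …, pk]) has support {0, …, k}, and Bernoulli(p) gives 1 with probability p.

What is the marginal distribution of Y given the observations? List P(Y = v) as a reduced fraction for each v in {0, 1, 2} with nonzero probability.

P(Y=0) = 7/17, P(Y=1) = 3/17, P(Y=2) = 7/17

Enumerate traces; 27 have nonzero weight after conditioning:
  (Y=0, X=0, W=1, Z=1) weight 4/135
  (Y=0, X=0, W=2, Z=1) weight 4/135
  (Y=0, X=0, W=3, Z=0) weight 1/54
  (Y=0, X=1, W=1, Z=1) weight 4/135
  (Y=0, X=1, W=2, Z=1) weight 4/135
  (Y=0, X=1, W=3, Z=0) weight 1/54
  (Y=0, X=2, W=1, Z=1) weight 4/135
  (Y=0, X=2, W=2, Z=1) weight 4/135
  (Y=1, X=0, W=1, Z=0) weight 1/135
  (Y=2, X=0, W=1, Z=1) weight 4/135
  … 17 more
Group by Y:
  weight(Y=0) = 7/30
  weight(Y=1) = 1/10
  weight(Y=2) = 7/30
Total weight = 7/30 + 1/10 + 7/30 = 17/30
P(Y=0 | obs) = 7/30 / 17/30 = 7/17
P(Y=1 | obs) = 1/10 / 17/30 = 3/17
P(Y=2 | obs) = 7/30 / 17/30 = 7/17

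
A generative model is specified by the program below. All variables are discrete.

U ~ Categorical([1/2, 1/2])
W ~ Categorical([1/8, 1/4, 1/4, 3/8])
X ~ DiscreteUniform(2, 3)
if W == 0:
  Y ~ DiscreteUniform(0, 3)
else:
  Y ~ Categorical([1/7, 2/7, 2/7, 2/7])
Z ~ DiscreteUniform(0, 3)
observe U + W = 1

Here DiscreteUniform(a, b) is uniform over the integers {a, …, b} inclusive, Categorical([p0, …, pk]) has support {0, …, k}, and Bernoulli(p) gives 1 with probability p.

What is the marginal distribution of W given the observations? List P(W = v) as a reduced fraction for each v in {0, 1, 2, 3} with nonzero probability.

P(W=0) = 1/3, P(W=1) = 2/3

Enumerate traces; 64 have nonzero weight after conditioning:
  (U=0, W=1, X=2, Y=0, Z=0) weight 1/448
  (U=0, W=1, X=2, Y=0, Z=1) weight 1/448
  (U=0, W=1, X=2, Y=0, Z=2) weight 1/448
  (U=0, W=1, X=2, Y=0, Z=3) weight 1/448
  (U=0, W=1, X=2, Y=1, Z=0) weight 1/224
  (U=0, W=1, X=2, Y=1, Z=1) weight 1/224
  (U=0, W=1, X=2, Y=1, Z=2) weight 1/224
  (U=0, W=1, X=2, Y=1, Z=3) weight 1/224
  (U=1, W=0, X=2, Y=0, Z=0) weight 1/512
  … 55 more
Group by W:
  weight(W=0) = 1/16
  weight(W=1) = 1/8
Total weight = 1/16 + 1/8 = 3/16
P(W=0 | obs) = 1/16 / 3/16 = 1/3
P(W=1 | obs) = 1/8 / 3/16 = 2/3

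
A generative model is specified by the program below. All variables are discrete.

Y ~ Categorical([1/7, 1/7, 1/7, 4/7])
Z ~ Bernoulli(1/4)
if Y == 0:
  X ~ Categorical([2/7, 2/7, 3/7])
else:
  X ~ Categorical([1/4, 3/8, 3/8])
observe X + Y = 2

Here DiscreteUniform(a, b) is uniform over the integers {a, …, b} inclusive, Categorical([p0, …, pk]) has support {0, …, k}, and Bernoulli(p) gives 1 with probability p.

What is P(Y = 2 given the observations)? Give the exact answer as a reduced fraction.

P(Y = 2 | obs) = 14/59

Enumerate traces; 6 have nonzero weight after conditioning:
  (Y=0, Z=0, X=2) weight 9/196
  (Y=0, Z=1, X=2) weight 3/196
  (Y=1, Z=0, X=1) weight 9/224
  (Y=1, Z=1, X=1) weight 3/224
  (Y=2, Z=0, X=0) weight 3/112
  (Y=2, Z=1, X=0) weight 1/112
Group by Y:
  weight(Y=0) = 3/49
  weight(Y=1) = 3/56
  weight(Y=2) = 1/28
Total weight = 3/49 + 3/56 + 1/28 = 59/392
P(Y=0 | obs) = 3/49 / 59/392 = 24/59
P(Y=1 | obs) = 3/56 / 59/392 = 21/59
P(Y=2 | obs) = 1/28 / 59/392 = 14/59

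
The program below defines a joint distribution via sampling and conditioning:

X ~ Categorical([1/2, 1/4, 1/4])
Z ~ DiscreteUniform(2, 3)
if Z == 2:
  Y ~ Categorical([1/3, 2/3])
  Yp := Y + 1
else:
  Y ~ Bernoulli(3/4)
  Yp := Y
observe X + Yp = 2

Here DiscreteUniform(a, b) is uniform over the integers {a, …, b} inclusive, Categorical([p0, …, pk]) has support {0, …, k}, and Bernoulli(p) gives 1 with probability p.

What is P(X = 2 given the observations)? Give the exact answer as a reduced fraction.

P(X = 2 | obs) = 3/32

Enumerate traces; 4 have nonzero weight after conditioning:
  (X=0, Z=2, Y=1) weight 1/6
  (X=1, Z=2, Y=0) weight 1/24
  (X=1, Z=3, Y=1) weight 3/32
  (X=2, Z=3, Y=0) weight 1/32
Group by X:
  weight(X=0) = 1/6
  weight(X=1) = 13/96
  weight(X=2) = 1/32
Total weight = 1/6 + 13/96 + 1/32 = 1/3
P(X=0 | obs) = 1/6 / 1/3 = 1/2
P(X=1 | obs) = 13/96 / 1/3 = 13/32
P(X=2 | obs) = 1/32 / 1/3 = 3/32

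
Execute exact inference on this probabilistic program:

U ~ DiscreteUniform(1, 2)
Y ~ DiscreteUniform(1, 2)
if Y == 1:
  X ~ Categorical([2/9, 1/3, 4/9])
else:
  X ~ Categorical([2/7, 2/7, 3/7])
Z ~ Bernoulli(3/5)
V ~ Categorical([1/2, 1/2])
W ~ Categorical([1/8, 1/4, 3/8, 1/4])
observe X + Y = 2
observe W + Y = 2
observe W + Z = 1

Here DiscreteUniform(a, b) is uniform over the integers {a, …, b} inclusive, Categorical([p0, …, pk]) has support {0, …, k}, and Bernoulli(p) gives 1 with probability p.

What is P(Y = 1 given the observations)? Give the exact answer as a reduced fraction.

P(Y = 1 | obs) = 14/23

Enumerate traces; 8 have nonzero weight after conditioning:
  (U=1, Y=1, X=1, Z=0, V=0, W=1) weight 1/240
  (U=1, Y=1, X=1, Z=0, V=1, W=1) weight 1/240
  (U=1, Y=2, X=0, Z=1, V=0, W=0) weight 3/1120
  (U=1, Y=2, X=0, Z=1, V=1, W=0) weight 3/1120
  (U=2, Y=1, X=1, Z=0, V=0, W=1) weight 1/240
  (U=2, Y=1, X=1, Z=0, V=1, W=1) weight 1/240
  (U=2, Y=2, X=0, Z=1, V=0, W=0) weight 3/1120
  (U=2, Y=2, X=0, Z=1, V=1, W=0) weight 3/1120
Group by Y:
  weight(Y=1) = 1/60
  weight(Y=2) = 3/280
Total weight = 1/60 + 3/280 = 23/840
P(Y=1 | obs) = 1/60 / 23/840 = 14/23
P(Y=2 | obs) = 3/280 / 23/840 = 9/23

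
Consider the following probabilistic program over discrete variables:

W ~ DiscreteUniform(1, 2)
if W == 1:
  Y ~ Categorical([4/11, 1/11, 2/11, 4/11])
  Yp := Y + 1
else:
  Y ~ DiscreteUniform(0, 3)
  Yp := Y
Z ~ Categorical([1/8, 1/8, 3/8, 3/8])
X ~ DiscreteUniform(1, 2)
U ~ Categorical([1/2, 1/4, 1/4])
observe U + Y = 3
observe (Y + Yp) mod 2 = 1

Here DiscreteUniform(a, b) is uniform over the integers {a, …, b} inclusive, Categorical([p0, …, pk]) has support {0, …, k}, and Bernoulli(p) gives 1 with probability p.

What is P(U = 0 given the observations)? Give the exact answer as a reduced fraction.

P(U = 0 | obs) = 8/11

Enumerate traces; 24 have nonzero weight after conditioning:
  (W=1, Y=1, Z=0, X=1, U=2) weight 1/1408
  (W=1, Y=1, Z=0, X=2, U=2) weight 1/1408
  (W=1, Y=1, Z=1, X=1, U=2) weight 1/1408
  (W=1, Y=1, Z=1, X=2, U=2) weight 1/1408
  (W=1, Y=1, Z=2, X=1, U=2) weight 3/1408
  (W=1, Y=1, Z=2, X=2, U=2) weight 3/1408
  (W=1, Y=1, Z=3, X=1, U=2) weight 3/1408
  (W=1, Y=1, Z=3, X=2, U=2) weight 3/1408
  (W=1, Y=2, Z=0, X=1, U=1) weight 1/704
  (W=1, Y=3, Z=0, X=1, U=0) weight 1/176
  … 14 more
Group by U:
  weight(U=0) = 1/11
  weight(U=1) = 1/44
  weight(U=2) = 1/88
Total weight = 1/11 + 1/44 + 1/88 = 1/8
P(U=0 | obs) = 1/11 / 1/8 = 8/11
P(U=1 | obs) = 1/44 / 1/8 = 2/11
P(U=2 | obs) = 1/88 / 1/8 = 1/11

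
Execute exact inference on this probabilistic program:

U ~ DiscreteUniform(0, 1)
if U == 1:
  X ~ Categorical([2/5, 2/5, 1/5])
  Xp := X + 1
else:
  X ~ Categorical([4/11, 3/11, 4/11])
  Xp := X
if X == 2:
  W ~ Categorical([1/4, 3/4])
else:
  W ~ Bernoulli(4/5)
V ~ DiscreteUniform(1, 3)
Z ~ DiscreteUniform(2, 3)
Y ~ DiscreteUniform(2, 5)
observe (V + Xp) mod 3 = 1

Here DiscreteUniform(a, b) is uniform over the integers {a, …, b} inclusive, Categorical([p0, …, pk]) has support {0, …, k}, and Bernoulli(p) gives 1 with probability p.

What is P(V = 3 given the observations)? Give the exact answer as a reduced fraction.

Enumerate traces; 96 have nonzero weight after conditioning:
  (U=0, X=0, W=0, V=1, Z=2, Y=2) weight 1/660
  (U=0, X=0, W=0, V=1, Z=2, Y=3) weight 1/660
  (U=0, X=0, W=0, V=1, Z=2, Y=4) weight 1/660
  (U=0, X=0, W=0, V=1, Z=2, Y=5) weight 1/660
  (U=0, X=0, W=0, V=1, Z=3, Y=2) weight 1/660
  (U=0, X=0, W=0, V=1, Z=3, Y=3) weight 1/660
  (U=0, X=0, W=0, V=1, Z=3, Y=4) weight 1/660
  (U=0, X=0, W=0, V=1, Z=3, Y=5) weight 1/660
  (U=0, X=1, W=0, V=3, Z=2, Y=2) weight 1/880
  (U=0, X=2, W=0, V=2, Z=2, Y=2) weight 1/528
  … 86 more
Group by V:
  weight(V=1) = 31/330
  weight(V=2) = 7/55
  weight(V=3) = 37/330
Total weight = 31/330 + 7/55 + 37/330 = 1/3
P(V=1 | obs) = 31/330 / 1/3 = 31/110
P(V=2 | obs) = 7/55 / 1/3 = 21/55
P(V=3 | obs) = 37/330 / 1/3 = 37/110

P(V = 3 | obs) = 37/110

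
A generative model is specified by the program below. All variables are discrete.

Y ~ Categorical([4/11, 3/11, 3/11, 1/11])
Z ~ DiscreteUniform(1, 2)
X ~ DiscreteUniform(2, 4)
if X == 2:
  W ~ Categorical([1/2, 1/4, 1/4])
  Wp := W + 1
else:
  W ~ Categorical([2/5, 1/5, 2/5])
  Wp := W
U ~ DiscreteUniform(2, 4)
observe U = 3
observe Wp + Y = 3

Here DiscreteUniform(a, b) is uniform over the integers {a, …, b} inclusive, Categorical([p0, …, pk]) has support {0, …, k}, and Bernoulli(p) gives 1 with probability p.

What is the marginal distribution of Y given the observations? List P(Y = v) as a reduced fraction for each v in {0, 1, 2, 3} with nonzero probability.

P(Y=0) = 20/153, P(Y=1) = 7/17, P(Y=2) = 6/17, P(Y=3) = 16/153

Enumerate traces; 18 have nonzero weight after conditioning:
  (Y=0, Z=1, X=2, W=2, U=3) weight 1/198
  (Y=0, Z=2, X=2, W=2, U=3) weight 1/198
  (Y=1, Z=1, X=2, W=1, U=3) weight 1/264
  (Y=1, Z=1, X=3, W=2, U=3) weight 1/165
  (Y=1, Z=1, X=4, W=2, U=3) weight 1/165
  (Y=1, Z=2, X=2, W=1, U=3) weight 1/264
  (Y=1, Z=2, X=3, W=2, U=3) weight 1/165
  (Y=1, Z=2, X=4, W=2, U=3) weight 1/165
  (Y=2, Z=1, X=2, W=0, U=3) weight 1/132
  (Y=3, Z=1, X=3, W=0, U=3) weight 1/495
  … 8 more
Group by Y:
  weight(Y=0) = 1/99
  weight(Y=1) = 7/220
  weight(Y=2) = 3/110
  weight(Y=3) = 4/495
Total weight = 1/99 + 7/220 + 3/110 + 4/495 = 17/220
P(Y=0 | obs) = 1/99 / 17/220 = 20/153
P(Y=1 | obs) = 7/220 / 17/220 = 7/17
P(Y=2 | obs) = 3/110 / 17/220 = 6/17
P(Y=3 | obs) = 4/495 / 17/220 = 16/153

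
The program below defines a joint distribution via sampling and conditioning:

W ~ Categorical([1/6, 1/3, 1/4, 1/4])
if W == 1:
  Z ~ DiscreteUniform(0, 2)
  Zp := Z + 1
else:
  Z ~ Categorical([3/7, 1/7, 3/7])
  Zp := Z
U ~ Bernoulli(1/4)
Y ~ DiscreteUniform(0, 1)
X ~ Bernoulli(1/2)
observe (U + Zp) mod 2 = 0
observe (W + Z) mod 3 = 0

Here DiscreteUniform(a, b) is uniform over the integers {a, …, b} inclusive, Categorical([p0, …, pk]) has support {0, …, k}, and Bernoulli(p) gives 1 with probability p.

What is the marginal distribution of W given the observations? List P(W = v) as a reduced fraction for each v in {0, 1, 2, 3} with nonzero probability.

P(W=0) = 27/86, P(W=1) = 7/43, P(W=2) = 9/172, P(W=3) = 81/172

Enumerate traces; 16 have nonzero weight after conditioning:
  (W=0, Z=0, U=0, Y=0, X=0) weight 3/224
  (W=0, Z=0, U=0, Y=0, X=1) weight 3/224
  (W=0, Z=0, U=0, Y=1, X=0) weight 3/224
  (W=0, Z=0, U=0, Y=1, X=1) weight 3/224
  (W=1, Z=2, U=1, Y=0, X=0) weight 1/144
  (W=1, Z=2, U=1, Y=0, X=1) weight 1/144
  (W=1, Z=2, U=1, Y=1, X=0) weight 1/144
  (W=1, Z=2, U=1, Y=1, X=1) weight 1/144
  (W=2, Z=1, U=1, Y=0, X=0) weight 1/448
  (W=3, Z=0, U=0, Y=0, X=0) weight 9/448
  … 6 more
Group by W:
  weight(W=0) = 3/56
  weight(W=1) = 1/36
  weight(W=2) = 1/112
  weight(W=3) = 9/112
Total weight = 3/56 + 1/36 + 1/112 + 9/112 = 43/252
P(W=0 | obs) = 3/56 / 43/252 = 27/86
P(W=1 | obs) = 1/36 / 43/252 = 7/43
P(W=2 | obs) = 1/112 / 43/252 = 9/172
P(W=3 | obs) = 9/112 / 43/252 = 81/172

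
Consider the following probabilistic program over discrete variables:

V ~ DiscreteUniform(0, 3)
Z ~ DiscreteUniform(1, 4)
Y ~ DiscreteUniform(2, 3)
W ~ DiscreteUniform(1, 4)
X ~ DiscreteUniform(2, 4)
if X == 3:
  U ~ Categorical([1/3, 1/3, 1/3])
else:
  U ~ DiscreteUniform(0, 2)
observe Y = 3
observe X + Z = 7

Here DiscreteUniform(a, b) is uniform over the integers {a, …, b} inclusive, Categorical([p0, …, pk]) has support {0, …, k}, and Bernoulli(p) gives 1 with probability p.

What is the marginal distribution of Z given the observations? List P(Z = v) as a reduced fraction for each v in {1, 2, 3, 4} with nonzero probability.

Enumerate traces; 96 have nonzero weight after conditioning:
  (V=0, Z=3, Y=3, W=1, X=4, U=0) weight 1/1152
  (V=0, Z=3, Y=3, W=1, X=4, U=1) weight 1/1152
  (V=0, Z=3, Y=3, W=1, X=4, U=2) weight 1/1152
  (V=0, Z=3, Y=3, W=2, X=4, U=0) weight 1/1152
  (V=0, Z=3, Y=3, W=2, X=4, U=1) weight 1/1152
  (V=0, Z=3, Y=3, W=2, X=4, U=2) weight 1/1152
  (V=0, Z=3, Y=3, W=3, X=4, U=0) weight 1/1152
  (V=0, Z=3, Y=3, W=3, X=4, U=1) weight 1/1152
  (V=0, Z=4, Y=3, W=1, X=3, U=0) weight 1/1152
  … 87 more
Group by Z:
  weight(Z=3) = 1/24
  weight(Z=4) = 1/24
Total weight = 1/24 + 1/24 = 1/12
P(Z=3 | obs) = 1/24 / 1/12 = 1/2
P(Z=4 | obs) = 1/24 / 1/12 = 1/2

P(Z=3) = 1/2, P(Z=4) = 1/2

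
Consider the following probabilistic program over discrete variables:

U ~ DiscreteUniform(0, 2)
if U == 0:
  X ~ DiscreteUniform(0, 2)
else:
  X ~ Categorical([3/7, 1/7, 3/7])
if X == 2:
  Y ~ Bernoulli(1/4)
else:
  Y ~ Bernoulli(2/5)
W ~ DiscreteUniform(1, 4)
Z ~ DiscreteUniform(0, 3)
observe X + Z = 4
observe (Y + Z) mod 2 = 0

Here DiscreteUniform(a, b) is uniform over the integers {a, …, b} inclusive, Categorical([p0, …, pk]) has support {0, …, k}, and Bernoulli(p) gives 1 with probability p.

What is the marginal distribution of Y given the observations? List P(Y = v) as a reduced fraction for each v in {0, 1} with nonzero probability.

P(Y=0) = 375/479, P(Y=1) = 104/479

Enumerate traces; 24 have nonzero weight after conditioning:
  (U=0, X=1, Y=1, W=1, Z=3) weight 1/360
  (U=0, X=1, Y=1, W=2, Z=3) weight 1/360
  (U=0, X=1, Y=1, W=3, Z=3) weight 1/360
  (U=0, X=1, Y=1, W=4, Z=3) weight 1/360
  (U=0, X=2, Y=0, W=1, Z=2) weight 1/192
  (U=0, X=2, Y=0, W=2, Z=2) weight 1/192
  (U=0, X=2, Y=0, W=3, Z=2) weight 1/192
  (U=0, X=2, Y=0, W=4, Z=2) weight 1/192
  … 16 more
Group by Y:
  weight(Y=0) = 25/336
  weight(Y=1) = 13/630
Total weight = 25/336 + 13/630 = 479/5040
P(Y=0 | obs) = 25/336 / 479/5040 = 375/479
P(Y=1 | obs) = 13/630 / 479/5040 = 104/479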